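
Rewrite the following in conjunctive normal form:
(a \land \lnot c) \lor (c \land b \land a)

a \land (\lnot c \lor b)

(a \land \lnot c) \lor (c \land b \land a)
≡ (a \lor c) \land (a \lor b) \land (a \lor a) \land (\lnot c \lor c) \land (\lnot c \lor b) \land (\lnot c \lor a)   [distribute \lor over \land]
≡ a \land (\lnot c \lor b)   [simplify]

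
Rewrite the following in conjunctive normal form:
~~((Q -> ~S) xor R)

~~((Q -> ~S) xor R)
= ~~(((Q -> ~S) | R) & ~((Q -> ~S) & R))   — expand xor
= ~~((~Q | ~S | R) & ~((Q -> ~S) & R))   — eliminate ->
= ~~((~Q | ~S | R) & ~((~Q | ~S) & R))   — eliminate ->
= (~Q | ~S | R) & ~((~Q | ~S) & R)   — double negation
= (~Q | ~S | R) & (~(~Q | ~S) | ~R)   — De Morgan
= (~Q | ~S | R) & ((~~Q & ~~S) | ~R)   — De Morgan
= (~Q | ~S | R) & ((Q & ~~S) | ~R)   — double negation
= (~Q | ~S | R) & ((Q & S) | ~R)   — double negation
= (~Q | ~S | R) & (Q | ~R) & (S | ~R)   — distribute | over &

(~Q | ~S | R) & (Q | ~R) & (S | ~R)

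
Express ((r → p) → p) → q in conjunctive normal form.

(¬r ∨ p ∨ q) ∧ (¬p ∨ q)

((r → p) → p) → q
≡ ¬((r → p) → p) ∨ q   (eliminate →)
≡ ¬(¬(r → p) ∨ p) ∨ q   (eliminate →)
≡ ¬(¬(¬r ∨ p) ∨ p) ∨ q   (eliminate →)
≡ (¬¬(¬r ∨ p) ∧ ¬p) ∨ q   (De Morgan)
≡ ((¬r ∨ p) ∧ ¬p) ∨ q   (double negation)
≡ (¬r ∨ p ∨ q) ∧ (¬p ∨ q)   (distribute ∨ over ∧)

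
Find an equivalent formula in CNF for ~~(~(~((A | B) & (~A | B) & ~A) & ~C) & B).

~~(~(~((A | B) & (~A | B) & ~A) & ~C) & B)
= ~(~((A | B) & (~A | B) & ~A) & ~C) & B
= (~~((A | B) & (~A | B) & ~A) | ~~C) & B
= (((A | B) & (~A | B) & ~A) | ~~C) & B
= (((A | B) & (~A | B) & ~A) | C) & B
= (A | B | C) & (~A | B | C) & (~A | C) & B
= (~A | C) & B

(~A | C) & B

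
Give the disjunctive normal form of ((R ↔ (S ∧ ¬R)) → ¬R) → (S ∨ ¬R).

S ∨ ¬R

((R ↔ (S ∧ ¬R)) → ¬R) → (S ∨ ¬R)
= ¬((R ↔ (S ∧ ¬R)) → ¬R) ∨ S ∨ ¬R   [eliminate →]
= ¬(¬(R ↔ (S ∧ ¬R)) ∨ ¬R) ∨ S ∨ ¬R   [eliminate →]
= ¬(¬((R → (S ∧ ¬R)) ∧ ((S ∧ ¬R) → R)) ∨ ¬R) ∨ S ∨ ¬R   [eliminate ↔]
= ¬(¬((¬R ∨ (S ∧ ¬R)) ∧ ((S ∧ ¬R) → R)) ∨ ¬R) ∨ S ∨ ¬R   [eliminate →]
= ¬(¬((¬R ∨ (S ∧ ¬R)) ∧ (¬(S ∧ ¬R) ∨ R)) ∨ ¬R) ∨ S ∨ ¬R   [eliminate →]
= (¬¬((¬R ∨ (S ∧ ¬R)) ∧ (¬(S ∧ ¬R) ∨ R)) ∧ ¬¬R) ∨ S ∨ ¬R   [De Morgan]
= ((¬R ∨ (S ∧ ¬R)) ∧ (¬(S ∧ ¬R) ∨ R) ∧ ¬¬R) ∨ S ∨ ¬R   [double negation]
= ((¬R ∨ (S ∧ ¬R)) ∧ (¬S ∨ ¬¬R ∨ R) ∧ ¬¬R) ∨ S ∨ ¬R   [De Morgan]
= ((¬R ∨ (S ∧ ¬R)) ∧ (¬S ∨ R ∨ R) ∧ ¬¬R) ∨ S ∨ ¬R   [double negation]
= ((¬R ∨ (S ∧ ¬R)) ∧ (¬S ∨ R ∨ R) ∧ R) ∨ S ∨ ¬R   [double negation]
= (¬R ∧ ¬S ∧ R) ∨ (¬R ∧ R ∧ R) ∨ (¬R ∧ R ∧ R) ∨ (S ∧ ¬R ∧ ¬S ∧ R) ∨ (S ∧ ¬R ∧ R ∧ R) ∨ (S ∧ ¬R ∧ R ∧ R) ∨ S ∨ ¬R   [distribute ∧ over ∨]
= S ∨ ¬R   [simplify]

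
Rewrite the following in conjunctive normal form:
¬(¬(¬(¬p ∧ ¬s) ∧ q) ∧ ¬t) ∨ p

(p ∨ s ∨ t) ∧ (q ∨ t ∨ p)

¬(¬(¬(¬p ∧ ¬s) ∧ q) ∧ ¬t) ∨ p
≡ ¬¬(¬(¬p ∧ ¬s) ∧ q) ∨ ¬¬t ∨ p   [De Morgan]
≡ (¬(¬p ∧ ¬s) ∧ q) ∨ ¬¬t ∨ p   [double negation]
≡ ((¬¬p ∨ ¬¬s) ∧ q) ∨ ¬¬t ∨ p   [De Morgan]
≡ ((p ∨ ¬¬s) ∧ q) ∨ ¬¬t ∨ p   [double negation]
≡ ((p ∨ s) ∧ q) ∨ ¬¬t ∨ p   [double negation]
≡ ((p ∨ s) ∧ q) ∨ t ∨ p   [double negation]
≡ (p ∨ s ∨ t ∨ p) ∧ (q ∨ t ∨ p)   [distribute ∨ over ∧]
≡ (p ∨ s ∨ t) ∧ (q ∨ t ∨ p)   [simplify]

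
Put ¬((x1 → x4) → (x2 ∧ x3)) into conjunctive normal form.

¬((x1 → x4) → (x2 ∧ x3))
≡ ¬(¬(x1 → x4) ∨ (x2 ∧ x3))   [eliminate →]
≡ ¬(¬(¬x1 ∨ x4) ∨ (x2 ∧ x3))   [eliminate →]
≡ ¬¬(¬x1 ∨ x4) ∧ ¬(x2 ∧ x3)   [De Morgan]
≡ (¬x1 ∨ x4) ∧ ¬(x2 ∧ x3)   [double negation]
≡ (¬x1 ∨ x4) ∧ (¬x2 ∨ ¬x3)   [De Morgan]

(¬x1 ∨ x4) ∧ (¬x2 ∨ ¬x3)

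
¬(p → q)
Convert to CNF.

¬(p → q)
≡ ¬(¬p ∨ q)   — eliminate →
≡ ¬¬p ∧ ¬q   — De Morgan
≡ p ∧ ¬q   — double negation

p ∧ ¬q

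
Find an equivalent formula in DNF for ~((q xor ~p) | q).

~((q xor ~p) | q)
≡ ~((q & ~~p) | (~q & ~p) | q)   (expand xor)
≡ ~(q & ~~p) & ~(~q & ~p) & ~q   (De Morgan)
≡ (~q | ~~~p) & ~(~q & ~p) & ~q   (De Morgan)
≡ (~q | ~p) & ~(~q & ~p) & ~q   (double negation)
≡ (~q | ~p) & (~~q | ~~p) & ~q   (De Morgan)
≡ (~q | ~p) & (q | ~~p) & ~q   (double negation)
≡ (~q | ~p) & (q | p) & ~q   (double negation)
≡ (~q & q & ~q) | (~q & p & ~q) | (~p & q & ~q) | (~p & p & ~q)   (distribute & over |)
≡ ~q & p   (simplify)

~q & p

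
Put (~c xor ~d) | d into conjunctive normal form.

c | d

(~c xor ~d) | d
≡ ((~c | ~d) & ~(~c & ~d)) | d   (expand xor)
≡ ((~c | ~d) & (~~c | ~~d)) | d   (De Morgan)
≡ ((~c | ~d) & (c | ~~d)) | d   (double negation)
≡ ((~c | ~d) & (c | d)) | d   (double negation)
≡ (~c | ~d | d) & (c | d | d)   (distribute | over &)
≡ c | d   (simplify)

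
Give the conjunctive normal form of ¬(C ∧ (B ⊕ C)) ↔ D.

¬(C ∧ (B ⊕ C)) ↔ D
⇔ (¬(C ∧ (B ⊕ C)) → D) ∧ (D → ¬(C ∧ (B ⊕ C)))   (eliminate ↔)
⇔ (¬¬(C ∧ (B ⊕ C)) ∨ D) ∧ (D → ¬(C ∧ (B ⊕ C)))   (eliminate →)
⇔ (¬¬(C ∧ (B ∨ C) ∧ ¬(B ∧ C)) ∨ D) ∧ (D → ¬(C ∧ (B ⊕ C)))   (expand ⊕)
⇔ (¬¬(C ∧ (B ∨ C) ∧ ¬(B ∧ C)) ∨ D) ∧ (¬D ∨ ¬(C ∧ (B ⊕ C)))   (eliminate →)
⇔ (¬¬(C ∧ (B ∨ C) ∧ ¬(B ∧ C)) ∨ D) ∧ (¬D ∨ ¬(C ∧ (B ∨ C) ∧ ¬(B ∧ C)))   (expand ⊕)
⇔ ((C ∧ (B ∨ C) ∧ ¬(B ∧ C)) ∨ D) ∧ (¬D ∨ ¬(C ∧ (B ∨ C) ∧ ¬(B ∧ C)))   (double negation)
⇔ ((C ∧ (B ∨ C) ∧ (¬B ∨ ¬C)) ∨ D) ∧ (¬D ∨ ¬(C ∧ (B ∨ C) ∧ ¬(B ∧ C)))   (De Morgan)
⇔ ((C ∧ (B ∨ C) ∧ (¬B ∨ ¬C)) ∨ D) ∧ (¬D ∨ ¬C ∨ ¬(B ∨ C) ∨ ¬¬(B ∧ C))   (De Morgan)
⇔ ((C ∧ (B ∨ C) ∧ (¬B ∨ ¬C)) ∨ D) ∧ (¬D ∨ ¬C ∨ (¬B ∧ ¬C) ∨ ¬¬(B ∧ C))   (De Morgan)
⇔ ((C ∧ (B ∨ C) ∧ (¬B ∨ ¬C)) ∨ D) ∧ (¬D ∨ ¬C ∨ (¬B ∧ ¬C) ∨ (B ∧ C))   (double negation)
⇔ (C ∨ D) ∧ (B ∨ C ∨ D) ∧ (¬B ∨ ¬C ∨ D) ∧ (¬D ∨ ¬C ∨ ¬B ∨ B) ∧ (¬D ∨ ¬C ∨ ¬B ∨ C) ∧ (¬D ∨ ¬C ∨ ¬C ∨ B) ∧ (¬D ∨ ¬C ∨ ¬C ∨ C)   (distribute ∨ over ∧)
⇔ (C ∨ D) ∧ (¬B ∨ ¬C ∨ D) ∧ (¬D ∨ ¬C ∨ B)   (simplify)

(C ∨ D) ∧ (¬B ∨ ¬C ∨ D) ∧ (¬D ∨ ¬C ∨ B)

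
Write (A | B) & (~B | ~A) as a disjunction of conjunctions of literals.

(A | B) & (~B | ~A)
⇔ (A & ~B) | (A & ~A) | (B & ~B) | (B & ~A)   — distribute & over |
⇔ (A & ~B) | (B & ~A)   — simplify

(A & ~B) | (B & ~A)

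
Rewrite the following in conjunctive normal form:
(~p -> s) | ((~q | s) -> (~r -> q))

p | s | q | r

(~p -> s) | ((~q | s) -> (~r -> q))
≡ ~~p | s | ((~q | s) -> (~r -> q))   (eliminate ->)
≡ ~~p | s | ~(~q | s) | (~r -> q)   (eliminate ->)
≡ ~~p | s | ~(~q | s) | ~~r | q   (eliminate ->)
≡ p | s | ~(~q | s) | ~~r | q   (double negation)
≡ p | s | (~~q & ~s) | ~~r | q   (De Morgan)
≡ p | s | (q & ~s) | ~~r | q   (double negation)
≡ p | s | (q & ~s) | r | q   (double negation)
≡ (p | s | q | r | q) & (p | s | ~s | r | q)   (distribute | over &)
≡ p | s | q | r   (simplify)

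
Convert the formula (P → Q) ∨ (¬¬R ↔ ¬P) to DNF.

(P → Q) ∨ (¬¬R ↔ ¬P)
≡ ¬P ∨ Q ∨ (¬¬R ↔ ¬P)   [eliminate →]
≡ ¬P ∨ Q ∨ ((¬¬R → ¬P) ∧ (¬P → ¬¬R))   [eliminate ↔]
≡ ¬P ∨ Q ∨ ((¬¬¬R ∨ ¬P) ∧ (¬P → ¬¬R))   [eliminate →]
≡ ¬P ∨ Q ∨ ((¬¬¬R ∨ ¬P) ∧ (¬¬P ∨ ¬¬R))   [eliminate →]
≡ ¬P ∨ Q ∨ ((¬R ∨ ¬P) ∧ (¬¬P ∨ ¬¬R))   [double negation]
≡ ¬P ∨ Q ∨ ((¬R ∨ ¬P) ∧ (P ∨ ¬¬R))   [double negation]
≡ ¬P ∨ Q ∨ ((¬R ∨ ¬P) ∧ (P ∨ R))   [double negation]
≡ ¬P ∨ Q ∨ (¬R ∧ P) ∨ (¬R ∧ R) ∨ (¬P ∧ P) ∨ (¬P ∧ R)   [distribute ∧ over ∨]
≡ ¬P ∨ Q ∨ (¬R ∧ P)   [simplify]

¬P ∨ Q ∨ (¬R ∧ P)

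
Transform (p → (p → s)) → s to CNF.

p ∨ s

(p → (p → s)) → s
⇔ ¬(p → (p → s)) ∨ s
⇔ ¬(¬p ∨ (p → s)) ∨ s
⇔ ¬(¬p ∨ ¬p ∨ s) ∨ s
⇔ (¬¬p ∧ ¬¬p ∧ ¬s) ∨ s
⇔ (p ∧ ¬¬p ∧ ¬s) ∨ s
⇔ (p ∧ p ∧ ¬s) ∨ s
⇔ (p ∨ s) ∧ (p ∨ s) ∧ (¬s ∨ s)
⇔ p ∨ s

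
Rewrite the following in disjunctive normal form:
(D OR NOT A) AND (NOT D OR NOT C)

(D AND NOT C) OR (NOT A AND NOT D) OR (NOT A AND NOT C)

(D OR NOT A) AND (NOT D OR NOT C)
= (D AND NOT D) OR (D AND NOT C) OR (NOT A AND NOT D) OR (NOT A AND NOT C)   [distribute AND over OR]
= (D AND NOT C) OR (NOT A AND NOT D) OR (NOT A AND NOT C)   [simplify]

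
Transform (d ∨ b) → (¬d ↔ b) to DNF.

(¬d ∧ ¬b) ∨ (d ∧ ¬b) ∨ (b ∧ ¬d)

(d ∨ b) → (¬d ↔ b)
= ¬(d ∨ b) ∨ (¬d ↔ b)
= ¬(d ∨ b) ∨ ((¬d → b) ∧ (b → ¬d))
= ¬(d ∨ b) ∨ ((¬¬d ∨ b) ∧ (b → ¬d))
= ¬(d ∨ b) ∨ ((¬¬d ∨ b) ∧ (¬b ∨ ¬d))
= (¬d ∧ ¬b) ∨ ((¬¬d ∨ b) ∧ (¬b ∨ ¬d))
= (¬d ∧ ¬b) ∨ ((d ∨ b) ∧ (¬b ∨ ¬d))
= (¬d ∧ ¬b) ∨ (d ∧ ¬b) ∨ (d ∧ ¬d) ∨ (b ∧ ¬b) ∨ (b ∧ ¬d)
= (¬d ∧ ¬b) ∨ (d ∧ ¬b) ∨ (b ∧ ¬d)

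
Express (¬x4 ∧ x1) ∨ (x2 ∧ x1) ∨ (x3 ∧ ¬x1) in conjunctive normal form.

(¬x4 ∧ x1) ∨ (x2 ∧ x1) ∨ (x3 ∧ ¬x1)
= (¬x4 ∨ x2 ∨ x3) ∧ (¬x4 ∨ x2 ∨ ¬x1) ∧ (¬x4 ∨ x1 ∨ x3) ∧ (¬x4 ∨ x1 ∨ ¬x1) ∧ (x1 ∨ x2 ∨ x3) ∧ (x1 ∨ x2 ∨ ¬x1) ∧ (x1 ∨ x1 ∨ x3) ∧ (x1 ∨ x1 ∨ ¬x1)   [distribute ∨ over ∧]
= (¬x4 ∨ x2 ∨ x3) ∧ (¬x4 ∨ x2 ∨ ¬x1) ∧ (x1 ∨ x3)   [simplify]

(¬x4 ∨ x2 ∨ x3) ∧ (¬x4 ∨ x2 ∨ ¬x1) ∧ (x1 ∨ x3)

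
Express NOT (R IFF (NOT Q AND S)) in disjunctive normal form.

(R AND Q) OR (R AND NOT S) OR (NOT Q AND S AND NOT R)

NOT (R IFF (NOT Q AND S))
≡ NOT ((R IMPLIES (NOT Q AND S)) AND ((NOT Q AND S) IMPLIES R))   [eliminate IFF]
≡ NOT ((NOT R OR (NOT Q AND S)) AND ((NOT Q AND S) IMPLIES R))   [eliminate IMPLIES]
≡ NOT ((NOT R OR (NOT Q AND S)) AND (NOT (NOT Q AND S) OR R))   [eliminate IMPLIES]
≡ NOT (NOT R OR (NOT Q AND S)) OR NOT (NOT (NOT Q AND S) OR R)   [De Morgan]
≡ (NOT NOT R AND NOT (NOT Q AND S)) OR NOT (NOT (NOT Q AND S) OR R)   [De Morgan]
≡ (R AND NOT (NOT Q AND S)) OR NOT (NOT (NOT Q AND S) OR R)   [double negation]
≡ (R AND (NOT NOT Q OR NOT S)) OR NOT (NOT (NOT Q AND S) OR R)   [De Morgan]
≡ (R AND (Q OR NOT S)) OR NOT (NOT (NOT Q AND S) OR R)   [double negation]
≡ (R AND (Q OR NOT S)) OR (NOT NOT (NOT Q AND S) AND NOT R)   [De Morgan]
≡ (R AND (Q OR NOT S)) OR (NOT Q AND S AND NOT R)   [double negation]
≡ (R AND Q) OR (R AND NOT S) OR (NOT Q AND S AND NOT R)   [distribute AND over OR]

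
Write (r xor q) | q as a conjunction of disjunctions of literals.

(r xor q) | q
≡ ((r | q) & ~(r & q)) | q   [expand xor]
≡ ((r | q) & (~r | ~q)) | q   [De Morgan]
≡ (r | q | q) & (~r | ~q | q)   [distribute | over &]
≡ r | q   [simplify]

r | q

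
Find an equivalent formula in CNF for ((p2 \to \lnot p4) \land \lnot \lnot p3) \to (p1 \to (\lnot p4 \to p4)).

p4 \lor \lnot p3 \lor \lnot p1

((p2 \to \lnot p4) \land \lnot \lnot p3) \to (p1 \to (\lnot p4 \to p4))
= \lnot ((p2 \to \lnot p4) \land \lnot \lnot p3) \lor (p1 \to (\lnot p4 \to p4))   (eliminate \to)
= \lnot ((\lnot p2 \lor \lnot p4) \land \lnot \lnot p3) \lor (p1 \to (\lnot p4 \to p4))   (eliminate \to)
= \lnot ((\lnot p2 \lor \lnot p4) \land \lnot \lnot p3) \lor \lnot p1 \lor (\lnot p4 \to p4)   (eliminate \to)
= \lnot ((\lnot p2 \lor \lnot p4) \land \lnot \lnot p3) \lor \lnot p1 \lor \lnot \lnot p4 \lor p4   (eliminate \to)
= \lnot (\lnot p2 \lor \lnot p4) \lor \lnot \lnot \lnot p3 \lor \lnot p1 \lor \lnot \lnot p4 \lor p4   (De Morgan)
= (\lnot \lnot p2 \land \lnot \lnot p4) \lor \lnot \lnot \lnot p3 \lor \lnot p1 \lor \lnot \lnot p4 \lor p4   (De Morgan)
= (p2 \land \lnot \lnot p4) \lor \lnot \lnot \lnot p3 \lor \lnot p1 \lor \lnot \lnot p4 \lor p4   (double negation)
= (p2 \land p4) \lor \lnot \lnot \lnot p3 \lor \lnot p1 \lor \lnot \lnot p4 \lor p4   (double negation)
= (p2 \land p4) \lor \lnot p3 \lor \lnot p1 \lor \lnot \lnot p4 \lor p4   (double negation)
= (p2 \land p4) \lor \lnot p3 \lor \lnot p1 \lor p4 \lor p4   (double negation)
= (p2 \lor \lnot p3 \lor \lnot p1 \lor p4 \lor p4) \land (p4 \lor \lnot p3 \lor \lnot p1 \lor p4 \lor p4)   (distribute \lor over \land)
= p4 \lor \lnot p3 \lor \lnot p1   (simplify)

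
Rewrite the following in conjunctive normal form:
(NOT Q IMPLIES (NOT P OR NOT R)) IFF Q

(NOT Q IMPLIES (NOT P OR NOT R)) IFF Q
≡ ((NOT Q IMPLIES (NOT P OR NOT R)) IMPLIES Q) AND (Q IMPLIES (NOT Q IMPLIES (NOT P OR NOT R)))
≡ (NOT (NOT Q IMPLIES (NOT P OR NOT R)) OR Q) AND (Q IMPLIES (NOT Q IMPLIES (NOT P OR NOT R)))
≡ (NOT (NOT NOT Q OR NOT P OR NOT R) OR Q) AND (Q IMPLIES (NOT Q IMPLIES (NOT P OR NOT R)))
≡ (NOT (NOT NOT Q OR NOT P OR NOT R) OR Q) AND (NOT Q OR (NOT Q IMPLIES (NOT P OR NOT R)))
≡ (NOT (NOT NOT Q OR NOT P OR NOT R) OR Q) AND (NOT Q OR NOT NOT Q OR NOT P OR NOT R)
≡ ((NOT NOT NOT Q AND NOT NOT P AND NOT NOT R) OR Q) AND (NOT Q OR NOT NOT Q OR NOT P OR NOT R)
≡ ((NOT Q AND NOT NOT P AND NOT NOT R) OR Q) AND (NOT Q OR NOT NOT Q OR NOT P OR NOT R)
≡ ((NOT Q AND P AND NOT NOT R) OR Q) AND (NOT Q OR NOT NOT Q OR NOT P OR NOT R)
≡ ((NOT Q AND P AND R) OR Q) AND (NOT Q OR NOT NOT Q OR NOT P OR NOT R)
≡ ((NOT Q AND P AND R) OR Q) AND (NOT Q OR Q OR NOT P OR NOT R)
≡ (NOT Q OR Q) AND (P OR Q) AND (R OR Q) AND (NOT Q OR Q OR NOT P OR NOT R)
≡ (P OR Q) AND (R OR Q)

(P OR Q) AND (R OR Q)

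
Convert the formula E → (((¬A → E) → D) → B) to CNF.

E → (((¬A → E) → D) → B)
≡ ¬E ∨ (((¬A → E) → D) → B)   [eliminate →]
≡ ¬E ∨ ¬((¬A → E) → D) ∨ B   [eliminate →]
≡ ¬E ∨ ¬(¬(¬A → E) ∨ D) ∨ B   [eliminate →]
≡ ¬E ∨ ¬(¬(¬¬A ∨ E) ∨ D) ∨ B   [eliminate →]
≡ ¬E ∨ (¬¬(¬¬A ∨ E) ∧ ¬D) ∨ B   [De Morgan]
≡ ¬E ∨ ((¬¬A ∨ E) ∧ ¬D) ∨ B   [double negation]
≡ ¬E ∨ ((A ∨ E) ∧ ¬D) ∨ B   [double negation]
≡ (¬E ∨ A ∨ E ∨ B) ∧ (¬E ∨ ¬D ∨ B)   [distribute ∨ over ∧]
≡ ¬E ∨ ¬D ∨ B   [simplify]

¬E ∨ ¬D ∨ B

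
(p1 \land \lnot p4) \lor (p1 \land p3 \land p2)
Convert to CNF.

p1 \land (\lnot p4 \lor p3) \land (\lnot p4 \lor p2)

(p1 \land \lnot p4) \lor (p1 \land p3 \land p2)
= (p1 \lor p1) \land (p1 \lor p3) \land (p1 \lor p2) \land (\lnot p4 \lor p1) \land (\lnot p4 \lor p3) \land (\lnot p4 \lor p2)   [distribute \lor over \land]
= p1 \land (\lnot p4 \lor p3) \land (\lnot p4 \lor p2)   [simplify]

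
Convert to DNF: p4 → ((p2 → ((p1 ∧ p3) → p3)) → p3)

p4 → ((p2 → ((p1 ∧ p3) → p3)) → p3)
≡ ¬p4 ∨ ((p2 → ((p1 ∧ p3) → p3)) → p3)
≡ ¬p4 ∨ ¬(p2 → ((p1 ∧ p3) → p3)) ∨ p3
≡ ¬p4 ∨ ¬(¬p2 ∨ ((p1 ∧ p3) → p3)) ∨ p3
≡ ¬p4 ∨ ¬(¬p2 ∨ ¬(p1 ∧ p3) ∨ p3) ∨ p3
≡ ¬p4 ∨ (¬¬p2 ∧ ¬¬(p1 ∧ p3) ∧ ¬p3) ∨ p3
≡ ¬p4 ∨ (p2 ∧ ¬¬(p1 ∧ p3) ∧ ¬p3) ∨ p3
≡ ¬p4 ∨ (p2 ∧ p1 ∧ p3 ∧ ¬p3) ∨ p3
≡ ¬p4 ∨ p3

¬p4 ∨ p3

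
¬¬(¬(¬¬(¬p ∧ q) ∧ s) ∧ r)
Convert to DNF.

(p ∧ r) ∨ (¬q ∧ r) ∨ (¬s ∧ r)

¬¬(¬(¬¬(¬p ∧ q) ∧ s) ∧ r)
= ¬(¬¬(¬p ∧ q) ∧ s) ∧ r   (double negation)
= (¬¬¬(¬p ∧ q) ∨ ¬s) ∧ r   (De Morgan)
= (¬(¬p ∧ q) ∨ ¬s) ∧ r   (double negation)
= (¬¬p ∨ ¬q ∨ ¬s) ∧ r   (De Morgan)
= (p ∨ ¬q ∨ ¬s) ∧ r   (double negation)
= (p ∧ r) ∨ (¬q ∧ r) ∨ (¬s ∧ r)   (distribute ∧ over ∨)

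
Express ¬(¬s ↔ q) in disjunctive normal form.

¬(¬s ↔ q)
= ¬((¬s → q) ∧ (q → ¬s))   (eliminate ↔)
= ¬((¬¬s ∨ q) ∧ (q → ¬s))   (eliminate →)
= ¬((¬¬s ∨ q) ∧ (¬q ∨ ¬s))   (eliminate →)
= ¬(¬¬s ∨ q) ∨ ¬(¬q ∨ ¬s)   (De Morgan)
= (¬¬¬s ∧ ¬q) ∨ ¬(¬q ∨ ¬s)   (De Morgan)
= (¬s ∧ ¬q) ∨ ¬(¬q ∨ ¬s)   (double negation)
= (¬s ∧ ¬q) ∨ (¬¬q ∧ ¬¬s)   (De Morgan)
= (¬s ∧ ¬q) ∨ (q ∧ ¬¬s)   (double negation)
= (¬s ∧ ¬q) ∨ (q ∧ s)   (double negation)

(¬s ∧ ¬q) ∨ (q ∧ s)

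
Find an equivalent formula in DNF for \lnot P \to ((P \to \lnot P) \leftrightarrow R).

\lnot P \to ((P \to \lnot P) \leftrightarrow R)
⇔ \lnot \lnot P \lor ((P \to \lnot P) \leftrightarrow R)
⇔ \lnot \lnot P \lor (((P \to \lnot P) \to R) \land (R \to (P \to \lnot P)))
⇔ \lnot \lnot P \lor ((\lnot (P \to \lnot P) \lor R) \land (R \to (P \to \lnot P)))
⇔ \lnot \lnot P \lor ((\lnot (\lnot P \lor \lnot P) \lor R) \land (R \to (P \to \lnot P)))
⇔ \lnot \lnot P \lor ((\lnot (\lnot P \lor \lnot P) \lor R) \land (\lnot R \lor (P \to \lnot P)))
⇔ \lnot \lnot P \lor ((\lnot (\lnot P \lor \lnot P) \lor R) \land (\lnot R \lor \lnot P \lor \lnot P))
⇔ P \lor ((\lnot (\lnot P \lor \lnot P) \lor R) \land (\lnot R \lor \lnot P \lor \lnot P))
⇔ P \lor (((\lnot \lnot P \land \lnot \lnot P) \lor R) \land (\lnot R \lor \lnot P \lor \lnot P))
⇔ P \lor (((P \land \lnot \lnot P) \lor R) \land (\lnot R \lor \lnot P \lor \lnot P))
⇔ P \lor (((P \land P) \lor R) \land (\lnot R \lor \lnot P \lor \lnot P))
⇔ P \lor (P \land P \land \lnot R) \lor (P \land P \land \lnot P) \lor (P \land P \land \lnot P) \lor (R \land \lnot R) \lor (R \land \lnot P) \lor (R \land \lnot P)
⇔ P \lor (R \land \lnot P)

P \lor (R \land \lnot P)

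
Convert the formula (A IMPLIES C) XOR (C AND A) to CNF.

(A IMPLIES C) XOR (C AND A)
≡ ((A IMPLIES C) OR (C AND A)) AND NOT ((A IMPLIES C) AND C AND A)   [expand XOR]
≡ (NOT A OR C OR (C AND A)) AND NOT ((A IMPLIES C) AND C AND A)   [eliminate IMPLIES]
≡ (NOT A OR C OR (C AND A)) AND NOT ((NOT A OR C) AND C AND A)   [eliminate IMPLIES]
≡ (NOT A OR C OR (C AND A)) AND (NOT (NOT A OR C) OR NOT C OR NOT A)   [De Morgan]
≡ (NOT A OR C OR (C AND A)) AND ((NOT NOT A AND NOT C) OR NOT C OR NOT A)   [De Morgan]
≡ (NOT A OR C OR (C AND A)) AND ((A AND NOT C) OR NOT C OR NOT A)   [double negation]
≡ (NOT A OR C OR C) AND (NOT A OR C OR A) AND (A OR NOT C OR NOT A) AND (NOT C OR NOT C OR NOT A)   [distribute OR over AND]
≡ (NOT A OR C) AND (NOT C OR NOT A)   [simplify]

(NOT A OR C) AND (NOT C OR NOT A)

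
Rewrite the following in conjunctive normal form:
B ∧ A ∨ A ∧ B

B ∧ A ∨ A ∧ B
= (B ∨ A) ∧ (B ∨ B) ∧ (A ∨ A) ∧ (A ∨ B)   — distribute ∨ over ∧
= B ∧ A   — simplify

B ∧ A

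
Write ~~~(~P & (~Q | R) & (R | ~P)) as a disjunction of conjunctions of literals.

~~~(~P & (~Q | R) & (R | ~P))
≡ ~(~P & (~Q | R) & (R | ~P))   (double negation)
≡ ~~P | ~(~Q | R) | ~(R | ~P)   (De Morgan)
≡ P | ~(~Q | R) | ~(R | ~P)   (double negation)
≡ P | (~~Q & ~R) | ~(R | ~P)   (De Morgan)
≡ P | (Q & ~R) | ~(R | ~P)   (double negation)
≡ P | (Q & ~R) | (~R & ~~P)   (De Morgan)
≡ P | (Q & ~R) | (~R & P)   (double negation)
≡ P | (Q & ~R)   (simplify)

P | (Q & ~R)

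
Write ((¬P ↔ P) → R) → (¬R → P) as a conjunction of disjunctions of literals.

((¬P ↔ P) → R) → (¬R → P)
⇔ ¬((¬P ↔ P) → R) ∨ (¬R → P)   [eliminate →]
⇔ ¬(¬(¬P ↔ P) ∨ R) ∨ (¬R → P)   [eliminate →]
⇔ ¬(¬((¬P → P) ∧ (P → ¬P)) ∨ R) ∨ (¬R → P)   [eliminate ↔]
⇔ ¬(¬((¬¬P ∨ P) ∧ (P → ¬P)) ∨ R) ∨ (¬R → P)   [eliminate →]
⇔ ¬(¬((¬¬P ∨ P) ∧ (¬P ∨ ¬P)) ∨ R) ∨ (¬R → P)   [eliminate →]
⇔ ¬(¬((¬¬P ∨ P) ∧ (¬P ∨ ¬P)) ∨ R) ∨ ¬¬R ∨ P   [eliminate →]
⇔ (¬¬((¬¬P ∨ P) ∧ (¬P ∨ ¬P)) ∧ ¬R) ∨ ¬¬R ∨ P   [De Morgan]
⇔ ((¬¬P ∨ P) ∧ (¬P ∨ ¬P) ∧ ¬R) ∨ ¬¬R ∨ P   [double negation]
⇔ ((P ∨ P) ∧ (¬P ∨ ¬P) ∧ ¬R) ∨ ¬¬R ∨ P   [double negation]
⇔ ((P ∨ P) ∧ (¬P ∨ ¬P) ∧ ¬R) ∨ R ∨ P   [double negation]
⇔ (P ∨ P ∨ R ∨ P) ∧ (¬P ∨ ¬P ∨ R ∨ P) ∧ (¬R ∨ R ∨ P)   [distribute ∨ over ∧]
⇔ P ∨ R   [simplify]

P ∨ R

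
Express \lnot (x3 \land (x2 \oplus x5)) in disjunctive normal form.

\lnot x3 \lor (\lnot x2 \land \lnot x5) \lor (x5 \land x2)

\lnot (x3 \land (x2 \oplus x5))
≡ \lnot (x3 \land ((x2 \land \lnot x5) \lor (\lnot x2 \land x5)))   — expand \oplus
≡ \lnot x3 \lor \lnot ((x2 \land \lnot x5) \lor (\lnot x2 \land x5))   — De Morgan
≡ \lnot x3 \lor (\lnot (x2 \land \lnot x5) \land \lnot (\lnot x2 \land x5))   — De Morgan
≡ \lnot x3 \lor ((\lnot x2 \lor \lnot \lnot x5) \land \lnot (\lnot x2 \land x5))   — De Morgan
≡ \lnot x3 \lor ((\lnot x2 \lor x5) \land \lnot (\lnot x2 \land x5))   — double negation
≡ \lnot x3 \lor ((\lnot x2 \lor x5) \land (\lnot \lnot x2 \lor \lnot x5))   — De Morgan
≡ \lnot x3 \lor ((\lnot x2 \lor x5) \land (x2 \lor \lnot x5))   — double negation
≡ \lnot x3 \lor (\lnot x2 \land x2) \lor (\lnot x2 \land \lnot x5) \lor (x5 \land x2) \lor (x5 \land \lnot x5)   — distribute \land over \lor
≡ \lnot x3 \lor (\lnot x2 \land \lnot x5) \lor (x5 \land x2)   — simplify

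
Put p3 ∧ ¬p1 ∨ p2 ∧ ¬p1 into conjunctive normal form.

(p3 ∨ p2) ∧ ¬p1

p3 ∧ ¬p1 ∨ p2 ∧ ¬p1
≡ (p3 ∨ p2) ∧ (p3 ∨ ¬p1) ∧ (¬p1 ∨ p2) ∧ (¬p1 ∨ ¬p1)   [distribute ∨ over ∧]
≡ (p3 ∨ p2) ∧ ¬p1   [simplify]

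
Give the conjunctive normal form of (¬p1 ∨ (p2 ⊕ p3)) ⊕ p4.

(¬p1 ∨ p2 ∨ p3 ∨ p4) ∧ (¬p1 ∨ ¬p2 ∨ ¬p3 ∨ p4) ∧ (p1 ∨ ¬p4) ∧ (¬p2 ∨ p3 ∨ ¬p4) ∧ (¬p3 ∨ p2 ∨ ¬p4)

(¬p1 ∨ (p2 ⊕ p3)) ⊕ p4
≡ (¬p1 ∨ (p2 ⊕ p3) ∨ p4) ∧ ¬((¬p1 ∨ (p2 ⊕ p3)) ∧ p4)   (expand ⊕)
≡ (¬p1 ∨ ((p2 ∨ p3) ∧ ¬(p2 ∧ p3)) ∨ p4) ∧ ¬((¬p1 ∨ (p2 ⊕ p3)) ∧ p4)   (expand ⊕)
≡ (¬p1 ∨ ((p2 ∨ p3) ∧ ¬(p2 ∧ p3)) ∨ p4) ∧ ¬((¬p1 ∨ ((p2 ∨ p3) ∧ ¬(p2 ∧ p3))) ∧ p4)   (expand ⊕)
≡ (¬p1 ∨ ((p2 ∨ p3) ∧ (¬p2 ∨ ¬p3)) ∨ p4) ∧ ¬((¬p1 ∨ ((p2 ∨ p3) ∧ ¬(p2 ∧ p3))) ∧ p4)   (De Morgan)
≡ (¬p1 ∨ ((p2 ∨ p3) ∧ (¬p2 ∨ ¬p3)) ∨ p4) ∧ (¬(¬p1 ∨ ((p2 ∨ p3) ∧ ¬(p2 ∧ p3))) ∨ ¬p4)   (De Morgan)
≡ (¬p1 ∨ ((p2 ∨ p3) ∧ (¬p2 ∨ ¬p3)) ∨ p4) ∧ ((¬¬p1 ∧ ¬((p2 ∨ p3) ∧ ¬(p2 ∧ p3))) ∨ ¬p4)   (De Morgan)
≡ (¬p1 ∨ ((p2 ∨ p3) ∧ (¬p2 ∨ ¬p3)) ∨ p4) ∧ ((p1 ∧ ¬((p2 ∨ p3) ∧ ¬(p2 ∧ p3))) ∨ ¬p4)   (double negation)
≡ (¬p1 ∨ ((p2 ∨ p3) ∧ (¬p2 ∨ ¬p3)) ∨ p4) ∧ ((p1 ∧ (¬(p2 ∨ p3) ∨ ¬¬(p2 ∧ p3))) ∨ ¬p4)   (De Morgan)
≡ (¬p1 ∨ ((p2 ∨ p3) ∧ (¬p2 ∨ ¬p3)) ∨ p4) ∧ ((p1 ∧ ((¬p2 ∧ ¬p3) ∨ ¬¬(p2 ∧ p3))) ∨ ¬p4)   (De Morgan)
≡ (¬p1 ∨ ((p2 ∨ p3) ∧ (¬p2 ∨ ¬p3)) ∨ p4) ∧ ((p1 ∧ ((¬p2 ∧ ¬p3) ∨ (p2 ∧ p3))) ∨ ¬p4)   (double negation)
≡ (¬p1 ∨ p2 ∨ p3 ∨ p4) ∧ (¬p1 ∨ ¬p2 ∨ ¬p3 ∨ p4) ∧ (p1 ∨ ¬p4) ∧ (¬p2 ∨ p2 ∨ ¬p4) ∧ (¬p2 ∨ p3 ∨ ¬p4) ∧ (¬p3 ∨ p2 ∨ ¬p4) ∧ (¬p3 ∨ p3 ∨ ¬p4)   (distribute ∨ over ∧)
≡ (¬p1 ∨ p2 ∨ p3 ∨ p4) ∧ (¬p1 ∨ ¬p2 ∨ ¬p3 ∨ p4) ∧ (p1 ∨ ¬p4) ∧ (¬p2 ∨ p3 ∨ ¬p4) ∧ (¬p3 ∨ p2 ∨ ¬p4)   (simplify)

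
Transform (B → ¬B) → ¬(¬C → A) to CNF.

(B → ¬B) → ¬(¬C → A)
= ¬(B → ¬B) ∨ ¬(¬C → A)   [eliminate →]
= ¬(¬B ∨ ¬B) ∨ ¬(¬C → A)   [eliminate →]
= ¬(¬B ∨ ¬B) ∨ ¬(¬¬C ∨ A)   [eliminate →]
= ¬¬B ∧ ¬¬B ∨ ¬(¬¬C ∨ A)   [De Morgan]
= B ∧ ¬¬B ∨ ¬(¬¬C ∨ A)   [double negation]
= B ∧ B ∨ ¬(¬¬C ∨ A)   [double negation]
= B ∧ B ∨ ¬¬¬C ∧ ¬A   [De Morgan]
= B ∧ B ∨ ¬C ∧ ¬A   [double negation]
= (B ∨ ¬C) ∧ (B ∨ ¬A) ∧ (B ∨ ¬C) ∧ (B ∨ ¬A)   [distribute ∨ over ∧]
= (B ∨ ¬C) ∧ (B ∨ ¬A)   [simplify]

(B ∨ ¬C) ∧ (B ∨ ¬A)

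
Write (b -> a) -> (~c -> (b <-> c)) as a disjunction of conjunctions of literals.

(b -> a) -> (~c -> (b <-> c))
≡ ~(b -> a) | (~c -> (b <-> c))   [eliminate ->]
≡ ~(~b | a) | (~c -> (b <-> c))   [eliminate ->]
≡ ~(~b | a) | ~~c | (b <-> c)   [eliminate ->]
≡ ~(~b | a) | ~~c | ((b -> c) & (c -> b))   [eliminate <->]
≡ ~(~b | a) | ~~c | ((~b | c) & (c -> b))   [eliminate ->]
≡ ~(~b | a) | ~~c | ((~b | c) & (~c | b))   [eliminate ->]
≡ (~~b & ~a) | ~~c | ((~b | c) & (~c | b))   [De Morgan]
≡ (b & ~a) | ~~c | ((~b | c) & (~c | b))   [double negation]
≡ (b & ~a) | c | ((~b | c) & (~c | b))   [double negation]
≡ (b & ~a) | c | (~b & ~c) | (~b & b) | (c & ~c) | (c & b)   [distribute & over |]
≡ (b & ~a) | c | (~b & ~c)   [simplify]

(b & ~a) | c | (~b & ~c)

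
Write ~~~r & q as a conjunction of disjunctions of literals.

~r & q

~~~r & q
≡ ~r & q   [double negation]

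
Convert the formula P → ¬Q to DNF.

P → ¬Q
≡ ¬P ∨ ¬Q   — eliminate →

¬P ∨ ¬Q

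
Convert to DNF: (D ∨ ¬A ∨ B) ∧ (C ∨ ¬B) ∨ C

D ∧ ¬B ∨ ¬A ∧ ¬B ∨ C

(D ∨ ¬A ∨ B) ∧ (C ∨ ¬B) ∨ C
= D ∧ C ∨ D ∧ ¬B ∨ ¬A ∧ C ∨ ¬A ∧ ¬B ∨ B ∧ C ∨ B ∧ ¬B ∨ C   (distribute ∧ over ∨)
= D ∧ ¬B ∨ ¬A ∧ ¬B ∨ C   (simplify)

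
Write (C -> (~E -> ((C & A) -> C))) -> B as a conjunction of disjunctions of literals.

(C -> (~E -> ((C & A) -> C))) -> B
≡ ~(C -> (~E -> ((C & A) -> C))) | B   (eliminate ->)
≡ ~(~C | (~E -> ((C & A) -> C))) | B   (eliminate ->)
≡ ~(~C | ~~E | ((C & A) -> C)) | B   (eliminate ->)
≡ ~(~C | ~~E | ~(C & A) | C) | B   (eliminate ->)
≡ (~~C & ~~~E & ~~(C & A) & ~C) | B   (De Morgan)
≡ (C & ~~~E & ~~(C & A) & ~C) | B   (double negation)
≡ (C & ~E & ~~(C & A) & ~C) | B   (double negation)
≡ (C & ~E & C & A & ~C) | B   (double negation)
≡ (C | B) & (~E | B) & (C | B) & (A | B) & (~C | B)   (distribute | over &)
≡ (C | B) & (~E | B) & (A | B) & (~C | B)   (simplify)

(C | B) & (~E | B) & (A | B) & (~C | B)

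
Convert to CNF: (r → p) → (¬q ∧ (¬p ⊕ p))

(r ∨ ¬q) ∧ (¬p ∨ ¬q)

(r → p) → (¬q ∧ (¬p ⊕ p))
⇔ ¬(r → p) ∨ (¬q ∧ (¬p ⊕ p))
⇔ ¬(¬r ∨ p) ∨ (¬q ∧ (¬p ⊕ p))
⇔ ¬(¬r ∨ p) ∨ (¬q ∧ (¬p ∨ p) ∧ ¬(¬p ∧ p))
⇔ (¬¬r ∧ ¬p) ∨ (¬q ∧ (¬p ∨ p) ∧ ¬(¬p ∧ p))
⇔ (r ∧ ¬p) ∨ (¬q ∧ (¬p ∨ p) ∧ ¬(¬p ∧ p))
⇔ (r ∧ ¬p) ∨ (¬q ∧ (¬p ∨ p) ∧ (¬¬p ∨ ¬p))
⇔ (r ∧ ¬p) ∨ (¬q ∧ (¬p ∨ p) ∧ (p ∨ ¬p))
⇔ (r ∨ ¬q) ∧ (r ∨ ¬p ∨ p) ∧ (r ∨ p ∨ ¬p) ∧ (¬p ∨ ¬q) ∧ (¬p ∨ ¬p ∨ p) ∧ (¬p ∨ p ∨ ¬p)
⇔ (r ∨ ¬q) ∧ (¬p ∨ ¬q)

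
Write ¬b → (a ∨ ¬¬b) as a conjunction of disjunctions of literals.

¬b → (a ∨ ¬¬b)
≡ ¬¬b ∨ a ∨ ¬¬b
≡ b ∨ a ∨ ¬¬b
≡ b ∨ a ∨ b
≡ b ∨ a

b ∨ a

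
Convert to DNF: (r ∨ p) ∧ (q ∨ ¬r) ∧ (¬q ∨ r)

r ∧ q ∨ p ∧ ¬r ∧ ¬q

(r ∨ p) ∧ (q ∨ ¬r) ∧ (¬q ∨ r)
≡ r ∧ q ∧ ¬q ∨ r ∧ q ∧ r ∨ r ∧ ¬r ∧ ¬q ∨ r ∧ ¬r ∧ r ∨ p ∧ q ∧ ¬q ∨ p ∧ q ∧ r ∨ p ∧ ¬r ∧ ¬q ∨ p ∧ ¬r ∧ r   [distribute ∧ over ∨]
≡ r ∧ q ∨ p ∧ ¬r ∧ ¬q   [simplify]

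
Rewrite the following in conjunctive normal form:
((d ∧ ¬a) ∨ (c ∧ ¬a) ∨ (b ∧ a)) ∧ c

(¬a ∨ b) ∧ c

((d ∧ ¬a) ∨ (c ∧ ¬a) ∨ (b ∧ a)) ∧ c
≡ (d ∨ c ∨ b) ∧ (d ∨ c ∨ a) ∧ (d ∨ ¬a ∨ b) ∧ (d ∨ ¬a ∨ a) ∧ (¬a ∨ c ∨ b) ∧ (¬a ∨ c ∨ a) ∧ (¬a ∨ ¬a ∨ b) ∧ (¬a ∨ ¬a ∨ a) ∧ c   [distribute ∨ over ∧]
≡ (¬a ∨ b) ∧ c   [simplify]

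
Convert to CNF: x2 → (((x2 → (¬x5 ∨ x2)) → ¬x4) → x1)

¬x2 ∨ x4 ∨ x1

x2 → (((x2 → (¬x5 ∨ x2)) → ¬x4) → x1)
= ¬x2 ∨ (((x2 → (¬x5 ∨ x2)) → ¬x4) → x1)   (eliminate →)
= ¬x2 ∨ ¬((x2 → (¬x5 ∨ x2)) → ¬x4) ∨ x1   (eliminate →)
= ¬x2 ∨ ¬(¬(x2 → (¬x5 ∨ x2)) ∨ ¬x4) ∨ x1   (eliminate →)
= ¬x2 ∨ ¬(¬(¬x2 ∨ ¬x5 ∨ x2) ∨ ¬x4) ∨ x1   (eliminate →)
= ¬x2 ∨ (¬¬(¬x2 ∨ ¬x5 ∨ x2) ∧ ¬¬x4) ∨ x1   (De Morgan)
= ¬x2 ∨ ((¬x2 ∨ ¬x5 ∨ x2) ∧ ¬¬x4) ∨ x1   (double negation)
= ¬x2 ∨ ((¬x2 ∨ ¬x5 ∨ x2) ∧ x4) ∨ x1   (double negation)
= (¬x2 ∨ ¬x2 ∨ ¬x5 ∨ x2 ∨ x1) ∧ (¬x2 ∨ x4 ∨ x1)   (distribute ∨ over ∧)
= ¬x2 ∨ x4 ∨ x1   (simplify)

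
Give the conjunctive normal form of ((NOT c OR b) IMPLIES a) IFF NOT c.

(NOT c OR b) AND (NOT a OR NOT c) AND (c OR a)

((NOT c OR b) IMPLIES a) IFF NOT c
= (((NOT c OR b) IMPLIES a) IMPLIES NOT c) AND (NOT c IMPLIES ((NOT c OR b) IMPLIES a))   (eliminate IFF)
= (NOT ((NOT c OR b) IMPLIES a) OR NOT c) AND (NOT c IMPLIES ((NOT c OR b) IMPLIES a))   (eliminate IMPLIES)
= (NOT (NOT (NOT c OR b) OR a) OR NOT c) AND (NOT c IMPLIES ((NOT c OR b) IMPLIES a))   (eliminate IMPLIES)
= (NOT (NOT (NOT c OR b) OR a) OR NOT c) AND (NOT NOT c OR ((NOT c OR b) IMPLIES a))   (eliminate IMPLIES)
= (NOT (NOT (NOT c OR b) OR a) OR NOT c) AND (NOT NOT c OR NOT (NOT c OR b) OR a)   (eliminate IMPLIES)
= ((NOT NOT (NOT c OR b) AND NOT a) OR NOT c) AND (NOT NOT c OR NOT (NOT c OR b) OR a)   (De Morgan)
= (((NOT c OR b) AND NOT a) OR NOT c) AND (NOT NOT c OR NOT (NOT c OR b) OR a)   (double negation)
= (((NOT c OR b) AND NOT a) OR NOT c) AND (c OR NOT (NOT c OR b) OR a)   (double negation)
= (((NOT c OR b) AND NOT a) OR NOT c) AND (c OR (NOT NOT c AND NOT b) OR a)   (De Morgan)
= (((NOT c OR b) AND NOT a) OR NOT c) AND (c OR (c AND NOT b) OR a)   (double negation)
= (NOT c OR b OR NOT c) AND (NOT a OR NOT c) AND (c OR c OR a) AND (c OR NOT b OR a)   (distribute OR over AND)
= (NOT c OR b) AND (NOT a OR NOT c) AND (c OR a)   (simplify)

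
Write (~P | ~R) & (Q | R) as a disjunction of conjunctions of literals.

(~P | ~R) & (Q | R)
⇔ (~P & Q) | (~P & R) | (~R & Q) | (~R & R)   [distribute & over |]
⇔ (~P & Q) | (~P & R) | (~R & Q)   [simplify]

(~P & Q) | (~P & R) | (~R & Q)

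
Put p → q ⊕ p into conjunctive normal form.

p → q ⊕ p
≡ ¬p ∨ (q ⊕ p)   [eliminate →]
≡ ¬p ∨ (q ∨ p) ∧ ¬(q ∧ p)   [expand ⊕]
≡ ¬p ∨ (q ∨ p) ∧ (¬q ∨ ¬p)   [De Morgan]
≡ (¬p ∨ q ∨ p) ∧ (¬p ∨ ¬q ∨ ¬p)   [distribute ∨ over ∧]
≡ ¬p ∨ ¬q   [simplify]

¬p ∨ ¬q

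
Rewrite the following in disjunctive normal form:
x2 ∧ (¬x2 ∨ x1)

x2 ∧ (¬x2 ∨ x1)
≡ (x2 ∧ ¬x2) ∨ (x2 ∧ x1)   — distribute ∧ over ∨
≡ x2 ∧ x1   — simplify

x2 ∧ x1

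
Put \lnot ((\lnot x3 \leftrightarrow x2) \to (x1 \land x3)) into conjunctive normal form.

(x3 \lor x2) \land (\lnot x2 \lor \lnot x3) \land (\lnot x1 \lor \lnot x3)

\lnot ((\lnot x3 \leftrightarrow x2) \to (x1 \land x3))
≡ \lnot (\lnot (\lnot x3 \leftrightarrow x2) \lor (x1 \land x3))
≡ \lnot (\lnot ((\lnot x3 \to x2) \land (x2 \to \lnot x3)) \lor (x1 \land x3))
≡ \lnot (\lnot ((\lnot \lnot x3 \lor x2) \land (x2 \to \lnot x3)) \lor (x1 \land x3))
≡ \lnot (\lnot ((\lnot \lnot x3 \lor x2) \land (\lnot x2 \lor \lnot x3)) \lor (x1 \land x3))
≡ \lnot \lnot ((\lnot \lnot x3 \lor x2) \land (\lnot x2 \lor \lnot x3)) \land \lnot (x1 \land x3)
≡ (\lnot \lnot x3 \lor x2) \land (\lnot x2 \lor \lnot x3) \land \lnot (x1 \land x3)
≡ (x3 \lor x2) \land (\lnot x2 \lor \lnot x3) \land \lnot (x1 \land x3)
≡ (x3 \lor x2) \land (\lnot x2 \lor \lnot x3) \land (\lnot x1 \lor \lnot x3)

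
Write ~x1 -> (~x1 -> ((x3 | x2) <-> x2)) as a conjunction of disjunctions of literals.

x1 | ~x3 | x2

~x1 -> (~x1 -> ((x3 | x2) <-> x2))
⇔ ~~x1 | (~x1 -> ((x3 | x2) <-> x2))   [eliminate ->]
⇔ ~~x1 | ~~x1 | ((x3 | x2) <-> x2)   [eliminate ->]
⇔ ~~x1 | ~~x1 | (((x3 | x2) -> x2) & (x2 -> (x3 | x2)))   [eliminate <->]
⇔ ~~x1 | ~~x1 | ((~(x3 | x2) | x2) & (x2 -> (x3 | x2)))   [eliminate ->]
⇔ ~~x1 | ~~x1 | ((~(x3 | x2) | x2) & (~x2 | x3 | x2))   [eliminate ->]
⇔ x1 | ~~x1 | ((~(x3 | x2) | x2) & (~x2 | x3 | x2))   [double negation]
⇔ x1 | x1 | ((~(x3 | x2) | x2) & (~x2 | x3 | x2))   [double negation]
⇔ x1 | x1 | (((~x3 & ~x2) | x2) & (~x2 | x3 | x2))   [De Morgan]
⇔ (x1 | x1 | ~x3 | x2) & (x1 | x1 | ~x2 | x2) & (x1 | x1 | ~x2 | x3 | x2)   [distribute | over &]
⇔ x1 | ~x3 | x2   [simplify]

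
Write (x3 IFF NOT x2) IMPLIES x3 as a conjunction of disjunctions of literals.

(x3 IFF NOT x2) IMPLIES x3
= NOT (x3 IFF NOT x2) OR x3   [eliminate IMPLIES]
= NOT ((x3 IMPLIES NOT x2) AND (NOT x2 IMPLIES x3)) OR x3   [eliminate IFF]
= NOT ((NOT x3 OR NOT x2) AND (NOT x2 IMPLIES x3)) OR x3   [eliminate IMPLIES]
= NOT ((NOT x3 OR NOT x2) AND (NOT NOT x2 OR x3)) OR x3   [eliminate IMPLIES]
= NOT (NOT x3 OR NOT x2) OR NOT (NOT NOT x2 OR x3) OR x3   [De Morgan]
= (NOT NOT x3 AND NOT NOT x2) OR NOT (NOT NOT x2 OR x3) OR x3   [De Morgan]
= (x3 AND NOT NOT x2) OR NOT (NOT NOT x2 OR x3) OR x3   [double negation]
= (x3 AND x2) OR NOT (NOT NOT x2 OR x3) OR x3   [double negation]
= (x3 AND x2) OR (NOT NOT NOT x2 AND NOT x3) OR x3   [De Morgan]
= (x3 AND x2) OR (NOT x2 AND NOT x3) OR x3   [double negation]
= (x3 OR NOT x2 OR x3) AND (x3 OR NOT x3 OR x3) AND (x2 OR NOT x2 OR x3) AND (x2 OR NOT x3 OR x3)   [distribute OR over AND]
= x3 OR NOT x2   [simplify]

x3 OR NOT x2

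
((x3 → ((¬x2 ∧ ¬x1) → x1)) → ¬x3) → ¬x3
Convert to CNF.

((x3 → ((¬x2 ∧ ¬x1) → x1)) → ¬x3) → ¬x3
≡ ¬((x3 → ((¬x2 ∧ ¬x1) → x1)) → ¬x3) ∨ ¬x3   — eliminate →
≡ ¬(¬(x3 → ((¬x2 ∧ ¬x1) → x1)) ∨ ¬x3) ∨ ¬x3   — eliminate →
≡ ¬(¬(¬x3 ∨ ((¬x2 ∧ ¬x1) → x1)) ∨ ¬x3) ∨ ¬x3   — eliminate →
≡ ¬(¬(¬x3 ∨ ¬(¬x2 ∧ ¬x1) ∨ x1) ∨ ¬x3) ∨ ¬x3   — eliminate →
≡ (¬¬(¬x3 ∨ ¬(¬x2 ∧ ¬x1) ∨ x1) ∧ ¬¬x3) ∨ ¬x3   — De Morgan
≡ ((¬x3 ∨ ¬(¬x2 ∧ ¬x1) ∨ x1) ∧ ¬¬x3) ∨ ¬x3   — double negation
≡ ((¬x3 ∨ ¬¬x2 ∨ ¬¬x1 ∨ x1) ∧ ¬¬x3) ∨ ¬x3   — De Morgan
≡ ((¬x3 ∨ x2 ∨ ¬¬x1 ∨ x1) ∧ ¬¬x3) ∨ ¬x3   — double negation
≡ ((¬x3 ∨ x2 ∨ x1 ∨ x1) ∧ ¬¬x3) ∨ ¬x3   — double negation
≡ ((¬x3 ∨ x2 ∨ x1 ∨ x1) ∧ x3) ∨ ¬x3   — double negation
≡ (¬x3 ∨ x2 ∨ x1 ∨ x1 ∨ ¬x3) ∧ (x3 ∨ ¬x3)   — distribute ∨ over ∧
≡ ¬x3 ∨ x2 ∨ x1   — simplify

¬x3 ∨ x2 ∨ x1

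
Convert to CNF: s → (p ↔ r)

(¬s ∨ ¬p ∨ r) ∧ (¬s ∨ ¬r ∨ p)

s → (p ↔ r)
≡ ¬s ∨ (p ↔ r)   (eliminate →)
≡ ¬s ∨ ((p → r) ∧ (r → p))   (eliminate ↔)
≡ ¬s ∨ ((¬p ∨ r) ∧ (r → p))   (eliminate →)
≡ ¬s ∨ ((¬p ∨ r) ∧ (¬r ∨ p))   (eliminate →)
≡ (¬s ∨ ¬p ∨ r) ∧ (¬s ∨ ¬r ∨ p)   (distribute ∨ over ∧)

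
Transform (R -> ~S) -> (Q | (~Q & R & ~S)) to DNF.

(R & S) | Q | (~Q & R & ~S)

(R -> ~S) -> (Q | (~Q & R & ~S))
≡ ~(R -> ~S) | Q | (~Q & R & ~S)   [eliminate ->]
≡ ~(~R | ~S) | Q | (~Q & R & ~S)   [eliminate ->]
≡ (~~R & ~~S) | Q | (~Q & R & ~S)   [De Morgan]
≡ (R & ~~S) | Q | (~Q & R & ~S)   [double negation]
≡ (R & S) | Q | (~Q & R & ~S)   [double negation]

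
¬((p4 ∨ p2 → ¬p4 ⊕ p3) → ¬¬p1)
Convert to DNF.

¬((p4 ∨ p2 → ¬p4 ⊕ p3) → ¬¬p1)
= ¬(¬(p4 ∨ p2 → ¬p4 ⊕ p3) ∨ ¬¬p1)   (eliminate →)
= ¬(¬(¬(p4 ∨ p2) ∨ (¬p4 ⊕ p3)) ∨ ¬¬p1)   (eliminate →)
= ¬(¬(¬(p4 ∨ p2) ∨ ¬p4 ∧ ¬p3 ∨ ¬¬p4 ∧ p3) ∨ ¬¬p1)   (expand ⊕)
= ¬¬(¬(p4 ∨ p2) ∨ ¬p4 ∧ ¬p3 ∨ ¬¬p4 ∧ p3) ∧ ¬¬¬p1   (De Morgan)
= (¬(p4 ∨ p2) ∨ ¬p4 ∧ ¬p3 ∨ ¬¬p4 ∧ p3) ∧ ¬¬¬p1   (double negation)
= (¬p4 ∧ ¬p2 ∨ ¬p4 ∧ ¬p3 ∨ ¬¬p4 ∧ p3) ∧ ¬¬¬p1   (De Morgan)
= (¬p4 ∧ ¬p2 ∨ ¬p4 ∧ ¬p3 ∨ p4 ∧ p3) ∧ ¬¬¬p1   (double negation)
= (¬p4 ∧ ¬p2 ∨ ¬p4 ∧ ¬p3 ∨ p4 ∧ p3) ∧ ¬p1   (double negation)
= ¬p4 ∧ ¬p2 ∧ ¬p1 ∨ ¬p4 ∧ ¬p3 ∧ ¬p1 ∨ p4 ∧ p3 ∧ ¬p1   (distribute ∧ over ∨)

¬p4 ∧ ¬p2 ∧ ¬p1 ∨ ¬p4 ∧ ¬p3 ∧ ¬p1 ∨ p4 ∧ p3 ∧ ¬p1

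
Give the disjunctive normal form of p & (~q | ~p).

p & ~q

p & (~q | ~p)
⇔ (p & ~q) | (p & ~p)
⇔ p & ~q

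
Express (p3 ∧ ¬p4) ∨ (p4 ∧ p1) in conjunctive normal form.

(p3 ∨ p4) ∧ (p3 ∨ p1) ∧ (¬p4 ∨ p1)

(p3 ∧ ¬p4) ∨ (p4 ∧ p1)
= (p3 ∨ p4) ∧ (p3 ∨ p1) ∧ (¬p4 ∨ p4) ∧ (¬p4 ∨ p1)   — distribute ∨ over ∧
= (p3 ∨ p4) ∧ (p3 ∨ p1) ∧ (¬p4 ∨ p1)   — simplify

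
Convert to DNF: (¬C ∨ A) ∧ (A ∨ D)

¬C ∧ D ∨ A

(¬C ∨ A) ∧ (A ∨ D)
⇔ ¬C ∧ A ∨ ¬C ∧ D ∨ A ∧ A ∨ A ∧ D   [distribute ∧ over ∨]
⇔ ¬C ∧ D ∨ A   [simplify]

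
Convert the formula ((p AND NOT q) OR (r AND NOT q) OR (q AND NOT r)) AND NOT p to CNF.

(p OR r OR q) AND (NOT q OR NOT r) AND NOT p

((p AND NOT q) OR (r AND NOT q) OR (q AND NOT r)) AND NOT p
≡ (p OR r OR q) AND (p OR r OR NOT r) AND (p OR NOT q OR q) AND (p OR NOT q OR NOT r) AND (NOT q OR r OR q) AND (NOT q OR r OR NOT r) AND (NOT q OR NOT q OR q) AND (NOT q OR NOT q OR NOT r) AND NOT p   [distribute OR over AND]
≡ (p OR r OR q) AND (NOT q OR NOT r) AND NOT p   [simplify]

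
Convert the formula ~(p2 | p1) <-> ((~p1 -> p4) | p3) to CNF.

(p2 | p1 | p4 | p3) & ~p1 & (~p4 | ~p2) & (~p3 | ~p2)

~(p2 | p1) <-> ((~p1 -> p4) | p3)
= (~(p2 | p1) -> ((~p1 -> p4) | p3)) & (((~p1 -> p4) | p3) -> ~(p2 | p1))   — eliminate <->
= (~~(p2 | p1) | (~p1 -> p4) | p3) & (((~p1 -> p4) | p3) -> ~(p2 | p1))   — eliminate ->
= (~~(p2 | p1) | ~~p1 | p4 | p3) & (((~p1 -> p4) | p3) -> ~(p2 | p1))   — eliminate ->
= (~~(p2 | p1) | ~~p1 | p4 | p3) & (~((~p1 -> p4) | p3) | ~(p2 | p1))   — eliminate ->
= (~~(p2 | p1) | ~~p1 | p4 | p3) & (~(~~p1 | p4 | p3) | ~(p2 | p1))   — eliminate ->
= (p2 | p1 | ~~p1 | p4 | p3) & (~(~~p1 | p4 | p3) | ~(p2 | p1))   — double negation
= (p2 | p1 | p1 | p4 | p3) & (~(~~p1 | p4 | p3) | ~(p2 | p1))   — double negation
= (p2 | p1 | p1 | p4 | p3) & ((~~~p1 & ~p4 & ~p3) | ~(p2 | p1))   — De Morgan
= (p2 | p1 | p1 | p4 | p3) & ((~p1 & ~p4 & ~p3) | ~(p2 | p1))   — double negation
= (p2 | p1 | p1 | p4 | p3) & ((~p1 & ~p4 & ~p3) | (~p2 & ~p1))   — De Morgan
= (p2 | p1 | p1 | p4 | p3) & (~p1 | ~p2) & (~p1 | ~p1) & (~p4 | ~p2) & (~p4 | ~p1) & (~p3 | ~p2) & (~p3 | ~p1)   — distribute | over &
= (p2 | p1 | p4 | p3) & ~p1 & (~p4 | ~p2) & (~p3 | ~p2)   — simplify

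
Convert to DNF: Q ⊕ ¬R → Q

Q ⊕ ¬R → Q
≡ ¬(Q ⊕ ¬R) ∨ Q   (eliminate →)
≡ ¬(Q ∧ ¬¬R ∨ ¬Q ∧ ¬R) ∨ Q   (expand ⊕)
≡ ¬(Q ∧ ¬¬R) ∧ ¬(¬Q ∧ ¬R) ∨ Q   (De Morgan)
≡ (¬Q ∨ ¬¬¬R) ∧ ¬(¬Q ∧ ¬R) ∨ Q   (De Morgan)
≡ (¬Q ∨ ¬R) ∧ ¬(¬Q ∧ ¬R) ∨ Q   (double negation)
≡ (¬Q ∨ ¬R) ∧ (¬¬Q ∨ ¬¬R) ∨ Q   (De Morgan)
≡ (¬Q ∨ ¬R) ∧ (Q ∨ ¬¬R) ∨ Q   (double negation)
≡ (¬Q ∨ ¬R) ∧ (Q ∨ R) ∨ Q   (double negation)
≡ ¬Q ∧ Q ∨ ¬Q ∧ R ∨ ¬R ∧ Q ∨ ¬R ∧ R ∨ Q   (distribute ∧ over ∨)
≡ ¬Q ∧ R ∨ Q   (simplify)

¬Q ∧ R ∨ Q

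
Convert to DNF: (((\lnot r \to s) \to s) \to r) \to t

(((\lnot r \to s) \to s) \to r) \to t
≡ \lnot (((\lnot r \to s) \to s) \to r) \lor t   (eliminate \to)
≡ \lnot (\lnot ((\lnot r \to s) \to s) \lor r) \lor t   (eliminate \to)
≡ \lnot (\lnot (\lnot (\lnot r \to s) \lor s) \lor r) \lor t   (eliminate \to)
≡ \lnot (\lnot (\lnot (\lnot \lnot r \lor s) \lor s) \lor r) \lor t   (eliminate \to)
≡ (\lnot \lnot (\lnot (\lnot \lnot r \lor s) \lor s) \land \lnot r) \lor t   (De Morgan)
≡ ((\lnot (\lnot \lnot r \lor s) \lor s) \land \lnot r) \lor t   (double negation)
≡ (((\lnot \lnot \lnot r \land \lnot s) \lor s) \land \lnot r) \lor t   (De Morgan)
≡ (((\lnot r \land \lnot s) \lor s) \land \lnot r) \lor t   (double negation)
≡ (\lnot r \land \lnot s \land \lnot r) \lor (s \land \lnot r) \lor t   (distribute \land over \lor)
≡ (\lnot r \land \lnot s) \lor (s \land \lnot r) \lor t   (simplify)

(\lnot r \land \lnot s) \lor (s \land \lnot r) \lor t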